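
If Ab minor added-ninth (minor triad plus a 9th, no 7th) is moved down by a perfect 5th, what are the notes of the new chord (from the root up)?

D-flat F-flat A-flat E-flat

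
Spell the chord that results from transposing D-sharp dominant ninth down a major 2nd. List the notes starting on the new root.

C#, E#, G#, B, D#

D# down a major 2nd → C#. New chord: C# dominant ninth.
root → C#
3rd (major 3rd) → E#
5th (perfect 5th) → G#
7th (minor 7th) → B
9th (major 9th) → D#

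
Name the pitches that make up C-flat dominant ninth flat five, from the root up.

Root Cb, quality dominant ninth flat five:
Root: Cb
Major 3rd (3rd): Eb
Diminished 5th (5th): Gbb
Minor 7th (7th): Bbb
Major 9th (9th): Db

Cb, Eb, Gbb, Bbb, Db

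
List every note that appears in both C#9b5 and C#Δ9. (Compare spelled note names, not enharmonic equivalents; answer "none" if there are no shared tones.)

C#9b5 = C#, E#, G, B, D#.
C#Δ9 = C#, E#, G#, B#, D#.
Shared: C#, E#, D#.

C#  E#  D#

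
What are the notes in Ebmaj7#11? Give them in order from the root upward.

Eb, G, Bb, D, A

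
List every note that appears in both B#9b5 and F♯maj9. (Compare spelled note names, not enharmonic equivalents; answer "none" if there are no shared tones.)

B#9b5 = B#, D##, F#, A#, C##.
F♯maj9 = F#, A#, C#, E#, G#.
Shared: F#, A#.

F# A#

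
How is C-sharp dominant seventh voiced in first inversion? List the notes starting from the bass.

E# G# B C#

In root position, C-sharp dominant seventh is C#–E#–G#–B.
First inversion puts the third (E#) in the bass.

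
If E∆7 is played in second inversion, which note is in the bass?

B

E∆7 = E–G#–B–D#. Second inversion → fifth in the bass = B.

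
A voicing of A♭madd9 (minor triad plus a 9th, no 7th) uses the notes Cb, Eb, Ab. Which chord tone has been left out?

Bb

A♭madd9 = Ab, Cb, Eb, Bb. The voicing lacks the 9th (major 9th), Bb.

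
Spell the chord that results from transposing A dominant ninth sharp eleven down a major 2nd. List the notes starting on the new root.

G – B – D – F – A – C-sharp

A down a major 2nd → G. New chord: G dominant ninth sharp eleven.
root → G
3rd (major 3rd) → B
5th (perfect 5th) → D
7th (minor 7th) → F
9th (major 9th) → A
11th (augmented 11th) → C-sharp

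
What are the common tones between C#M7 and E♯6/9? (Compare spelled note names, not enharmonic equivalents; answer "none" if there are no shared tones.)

E#, B#

C#M7: C# E# G# B#
E♯6/9: E# G## B# C## F##
Common to both → E#, B#.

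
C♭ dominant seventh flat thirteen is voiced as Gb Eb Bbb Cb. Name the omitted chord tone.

Abb

C♭ dominant seventh flat thirteen = Cb, Eb, Gb, Bbb, Abb. The voicing lacks the 13th (minor 13th), Abb.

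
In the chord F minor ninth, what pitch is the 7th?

F minor ninth is built on F; its 7th is a minor 7th above the root.
A seventh above F uses the letter E, and the minor 7th above F is E-flat.

E-flat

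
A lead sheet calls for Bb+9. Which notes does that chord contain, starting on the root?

Bb+9: dominant ninth sharp five on B♭.
B♭ — root
D — major 3rd
F♯ — augmented 5th
A♭ — minor 7th
C — major 9th

B♭, D, F♯, A♭, C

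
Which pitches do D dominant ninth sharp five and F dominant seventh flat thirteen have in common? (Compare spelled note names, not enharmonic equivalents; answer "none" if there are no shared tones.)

C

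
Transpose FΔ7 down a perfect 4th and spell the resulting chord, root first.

Transposed root: F → C (perfect 4th down). So we spell C major seventh:
- root: C
- major 3rd: E
- perfect 5th: G
- major 7th: B

C, E, G, B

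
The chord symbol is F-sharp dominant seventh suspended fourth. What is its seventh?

E

F-sharp dominant seventh suspended fourth is built on F-sharp; its 7th is a minor 7th above the root.
A seventh above F uses the letter E, and the minor 7th above F-sharp is E.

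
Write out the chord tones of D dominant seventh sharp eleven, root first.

D dominant seventh sharp eleven is a dominant seventh sharp eleven built on D.
D — root
F# — major 3rd
A — perfect 5th
C — minor 7th
G# — augmented 11th

D  F#  A  C  G#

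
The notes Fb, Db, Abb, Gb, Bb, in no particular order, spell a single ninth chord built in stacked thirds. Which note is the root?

Gb

Stacking in thirds gives Gb – Bb – Db – Fb – Abb, so Gb is the root — Gb dominant seventh flat nine.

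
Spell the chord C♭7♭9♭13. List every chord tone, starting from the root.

Root Cb, quality dominant seventh flat nine flat thirteen:
Cb — root
Eb — major 3rd
Gb — perfect 5th
Bbb — minor 7th
Dbb — minor 9th
Abb — minor 13th

Cb Eb Gb Bbb Dbb Abb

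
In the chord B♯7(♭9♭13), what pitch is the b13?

G♯

B♯7(♭9♭13) is built on B♯; its 13th is a minor 13th above the root.
A sixth above B uses the letter G, and the minor 13th above B♯ is G♯.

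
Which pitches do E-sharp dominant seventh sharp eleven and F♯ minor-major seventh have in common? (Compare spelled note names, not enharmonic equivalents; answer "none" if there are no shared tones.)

E-sharp dominant seventh sharp eleven: E-sharp G-double-sharp B-sharp D-sharp A-double-sharp
F♯ minor-major seventh: F-sharp A C-sharp E-sharp
Common to both → E-sharp.

E-sharp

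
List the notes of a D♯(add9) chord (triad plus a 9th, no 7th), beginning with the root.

Root D#, quality added-ninth:
- root: D#
- major 3rd: F##
- perfect 5th: A#
- major 9th: E#

D# F## A# E#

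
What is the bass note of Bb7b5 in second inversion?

Fb

Bb7b5 = Bb–D–Fb–Ab. Second inversion → fifth in the bass = Fb.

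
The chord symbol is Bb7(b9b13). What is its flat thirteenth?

Gb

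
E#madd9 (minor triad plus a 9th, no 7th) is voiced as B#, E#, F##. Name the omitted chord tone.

E#madd9 = E#, G#, B#, F##. The voicing lacks the 3rd (minor 3rd), G#.

G#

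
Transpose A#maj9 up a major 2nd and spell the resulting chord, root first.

Transposed root: A# → B# (major 2nd up). So we spell B# major ninth:
root → B#
3rd (major 3rd) → D##
5th (perfect 5th) → F##
7th (major 7th) → A##
9th (major 9th) → C##

B# D## F## A## C##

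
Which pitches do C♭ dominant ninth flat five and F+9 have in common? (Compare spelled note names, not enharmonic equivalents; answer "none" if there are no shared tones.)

Eb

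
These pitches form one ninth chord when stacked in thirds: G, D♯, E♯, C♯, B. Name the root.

C♯

Arranged so that each adjacent pair is a third by letter name: C♯ – E♯ – G – B – D♯.
The bottom of that stack, C♯, is the root (this is C♯ dominant ninth flat five).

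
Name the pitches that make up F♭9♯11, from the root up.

Root F♭, quality dominant ninth sharp eleven:
root → F♭
3rd (major 3rd) → A♭
5th (perfect 5th) → C♭
7th (minor 7th) → E𝄫
9th (major 9th) → G♭
11th (augmented 11th) → B♭

F♭, A♭, C♭, E𝄫, G♭, B♭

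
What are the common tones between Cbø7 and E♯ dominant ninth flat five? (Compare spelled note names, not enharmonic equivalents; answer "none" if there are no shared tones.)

none

Cbø7: Cb Ebb Gbb Bbb
E♯ dominant ninth flat five: E# G## B D# F##
Common to both → none.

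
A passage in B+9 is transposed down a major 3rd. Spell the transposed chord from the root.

Transposed root: B → G (major 3rd down). So we spell G dominant ninth sharp five:
root → G
3rd (major 3rd) → B
5th (augmented 5th) → D#
7th (minor 7th) → F
9th (major 9th) → A

G – B – D# – F – A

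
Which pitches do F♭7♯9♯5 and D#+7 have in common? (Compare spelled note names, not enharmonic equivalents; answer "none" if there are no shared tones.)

none

F♭7♯9♯5: F♭ A♭ C E𝄫 G
D#+7: D♯ F𝄪 A𝄪 C♯
Common to both → none.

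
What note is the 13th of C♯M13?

C♯M13 is built on C#; its 13th is a major 13th above the root.
A sixth above C uses the letter A, and the major 13th above C# is A#.

A#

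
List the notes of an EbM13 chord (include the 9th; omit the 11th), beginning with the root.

Root Eb, quality major thirteenth:
- root: Eb
- major 3rd: G
- perfect 5th: Bb
- major 7th: D
- major 9th: F
- major 13th: C

Eb G Bb D F C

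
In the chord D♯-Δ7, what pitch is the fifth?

A#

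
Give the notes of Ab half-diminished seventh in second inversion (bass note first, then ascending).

E-double-flat, G-flat, A-flat, C-flat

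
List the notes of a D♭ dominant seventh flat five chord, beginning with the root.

D-flat F A-double-flat C-flat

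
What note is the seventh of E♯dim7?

E♯dim7 is built on E#; its 7th is a diminished 7th above the root.
A seventh above E uses the letter D, and the diminished 7th above E# is D.

D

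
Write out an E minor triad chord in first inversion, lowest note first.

In root position, E minor triad is E–G–B.
First inversion puts the third (G) in the bass.

G, B, E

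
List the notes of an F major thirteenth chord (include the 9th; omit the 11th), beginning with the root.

F, A, C, E, G, D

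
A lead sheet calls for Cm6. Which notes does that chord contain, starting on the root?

C, Eb, G, A

Cm6 is a minor sixth built on C.
- root: C
- minor 3rd: Eb
- perfect 5th: G
- major 6th: A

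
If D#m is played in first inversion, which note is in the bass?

F♯

D#m in root position is D♯–F♯–A♯.
First inversion places the third in the bass, which is F♯.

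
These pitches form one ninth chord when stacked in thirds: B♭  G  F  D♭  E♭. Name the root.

E♭

Arranged so that each adjacent pair is a third by letter name: E♭ – G – B♭ – D♭ – F.
The bottom of that stack, E♭, is the root (this is E♭ dominant ninth).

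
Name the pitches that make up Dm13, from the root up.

Root D, quality minor thirteenth:
Root: D
Minor 3rd (3rd): F
Perfect 5th (5th): A
Minor 7th (7th): C
Major 9th (9th): E
Perfect 11th (11th): G
Major 13th (13th): B

D, F, A, C, E, G, B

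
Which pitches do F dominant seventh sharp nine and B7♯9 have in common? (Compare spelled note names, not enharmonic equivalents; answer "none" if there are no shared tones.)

F dominant seventh sharp nine = F, A, C, Eb, G#.
B7♯9 = B, D#, F#, A, C##.
Shared: A.

A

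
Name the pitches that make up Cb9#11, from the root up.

Cb9#11: dominant ninth sharp eleven on C♭.
Root: C♭
Major 3rd (3rd): E♭
Perfect 5th (5th): G♭
Minor 7th (7th): B𝄫
Major 9th (9th): D♭
Augmented 11th (11th): F

C♭, E♭, G♭, B𝄫, D♭, F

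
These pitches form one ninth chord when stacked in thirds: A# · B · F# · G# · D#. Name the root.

G#

Arranged so that each adjacent pair is a third by letter name: G# – B – D# – F# – A#.
The bottom of that stack, G#, is the root (this is G# minor ninth).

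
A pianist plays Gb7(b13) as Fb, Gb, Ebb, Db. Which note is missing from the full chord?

Bb

Gb7(b13) = Gb, Bb, Db, Fb, Ebb. The voicing lacks the 3rd (major 3rd), Bb.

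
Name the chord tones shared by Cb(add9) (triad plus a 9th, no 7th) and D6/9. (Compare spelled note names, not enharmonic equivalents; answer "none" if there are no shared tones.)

Cb(add9): Cb Eb Gb Db
D6/9: D F# A B E
Common to both → none.

none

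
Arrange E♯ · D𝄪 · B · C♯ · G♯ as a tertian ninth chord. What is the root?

C♯

Arranged so that each adjacent pair is a third by letter name: C♯ – E♯ – G♯ – B – D𝄪.
The bottom of that stack, C♯, is the root (this is C♯ dominant seventh sharp nine).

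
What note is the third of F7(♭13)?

Root of F7(♭13) = F. The 3rd is a major 3rd: F up a major 3rd → A.

A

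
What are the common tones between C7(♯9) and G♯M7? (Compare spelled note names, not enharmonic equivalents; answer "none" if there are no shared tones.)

D#

C7(♯9) = C, E, G, Bb, D#.
G♯M7 = G#, B#, D#, F##.
Shared: D#.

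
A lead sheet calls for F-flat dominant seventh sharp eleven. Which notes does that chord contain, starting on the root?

Root Fb, quality dominant seventh sharp eleven:
- root: Fb
- major 3rd: Ab
- perfect 5th: Cb
- minor 7th: Ebb
- augmented 11th: Bb

Fb, Ab, Cb, Ebb, Bb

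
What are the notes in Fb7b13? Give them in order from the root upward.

Fb, Ab, Cb, Ebb, Dbb

Fb7b13: dominant seventh flat thirteen on Fb.
Fb — root
Ab — major 3rd
Cb — perfect 5th
Ebb — minor 7th
Dbb — minor 13th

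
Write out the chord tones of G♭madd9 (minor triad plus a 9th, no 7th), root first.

Gb Bbb Db Ab

G♭madd9: minor added-ninth on Gb.
root → Gb
3rd (minor 3rd) → Bbb
5th (perfect 5th) → Db
9th (major 9th) → Ab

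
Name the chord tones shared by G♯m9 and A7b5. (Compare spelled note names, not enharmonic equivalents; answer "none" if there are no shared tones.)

none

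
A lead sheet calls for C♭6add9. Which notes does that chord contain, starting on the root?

Cb – Eb – Gb – Ab – Db

C♭6add9 is a six-nine built on Cb.
Cb — root
Eb — major 3rd
Gb — perfect 5th
Ab — major 6th
Db — major 9th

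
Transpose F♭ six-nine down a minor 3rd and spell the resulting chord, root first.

D-flat, F, A-flat, B-flat, E-flat

F-flat down a minor 3rd → D-flat. New chord: D-flat six-nine.
Root: D-flat
Major 3rd (3rd): F
Perfect 5th (5th): A-flat
Major 6th (6th): B-flat
Major 9th (9th): E-flat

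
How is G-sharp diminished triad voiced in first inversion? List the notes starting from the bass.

G-sharp diminished triad = G#–B–D; first inversion → third (B) lowest.

B, D, G#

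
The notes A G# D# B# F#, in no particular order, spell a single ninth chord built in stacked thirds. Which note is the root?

Arranged so that each adjacent pair is a third by letter name: G# – B# – D# – F# – A.
The bottom of that stack, G#, is the root (this is G# dominant seventh flat nine).

G#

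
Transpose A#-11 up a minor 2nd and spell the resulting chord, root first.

Transposed root: A♯ → B (minor 2nd up). So we spell B minor eleventh:
- root: B
- minor 3rd: D
- perfect 5th: F♯
- minor 7th: A
- major 9th: C♯
- perfect 11th: E

B – D – F♯ – A – C♯ – E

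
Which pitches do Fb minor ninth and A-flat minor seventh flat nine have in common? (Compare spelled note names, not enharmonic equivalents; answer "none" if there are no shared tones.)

C-flat, G-flat

Fb minor ninth: F-flat A-double-flat C-flat E-double-flat G-flat
A-flat minor seventh flat nine: A-flat C-flat E-flat G-flat B-double-flat
Common to both → C-flat, G-flat.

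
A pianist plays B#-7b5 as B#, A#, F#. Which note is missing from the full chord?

D#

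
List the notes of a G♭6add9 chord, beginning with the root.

Gb – Bb – Db – Eb – Ab

G♭6add9 is a six-nine built on Gb.
Gb — root
Bb — major 3rd
Db — perfect 5th
Eb — major 6th
Ab — major 9th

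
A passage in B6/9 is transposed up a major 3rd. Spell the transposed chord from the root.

D#  F##  A#  B#  E#

A major 3rd up from B is D#, so the new chord is D# six-nine.
Root: D#
Major 3rd (3rd): F##
Perfect 5th (5th): A#
Major 6th (6th): B#
Major 9th (9th): E#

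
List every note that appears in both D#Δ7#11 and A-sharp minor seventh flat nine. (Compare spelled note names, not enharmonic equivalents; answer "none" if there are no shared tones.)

D#Δ7#11: D# F## A# C## G##
A-sharp minor seventh flat nine: A# C# E# G# B
Common to both → A#.

A#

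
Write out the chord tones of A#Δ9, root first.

A♯  C𝄪  E♯  G𝄪  B♯

A#Δ9 is a major ninth built on A♯.
A♯ — root
C𝄪 — major 3rd
E♯ — perfect 5th
G𝄪 — major 7th
B♯ — major 9th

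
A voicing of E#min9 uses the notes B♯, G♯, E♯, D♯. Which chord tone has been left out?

F𝄪

E#min9 = E♯, G♯, B♯, D♯, F𝄪. The voicing lacks the 9th (major 9th), F𝄪.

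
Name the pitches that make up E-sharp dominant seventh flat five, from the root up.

E-sharp dominant seventh flat five: dominant seventh flat five on E-sharp.
E-sharp — root
G-double-sharp — major 3rd
B — diminished 5th
D-sharp — minor 7th

E-sharp, G-double-sharp, B, D-sharp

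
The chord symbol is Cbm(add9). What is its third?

Root of Cbm(add9) = Cb. The 3rd is a minor 3rd: Cb up a minor 3rd → Ebb.

Ebb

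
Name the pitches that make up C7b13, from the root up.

Root C, quality dominant seventh flat thirteen:
root → C
3rd (major 3rd) → E
5th (perfect 5th) → G
7th (minor 7th) → Bb
13th (minor 13th) → Ab

C, E, G, Bb, Ab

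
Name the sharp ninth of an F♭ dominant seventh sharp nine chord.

F♭ dominant seventh sharp nine is built on F-flat; its 9th is an augmented 9th above the root.
A second above F uses the letter G, and the augmented 9th above F-flat is G.

G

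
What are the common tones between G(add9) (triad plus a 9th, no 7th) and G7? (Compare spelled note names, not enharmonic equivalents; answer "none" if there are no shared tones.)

G(add9) = G, B, D, A.
G7 = G, B, D, F.
Shared: G, B, D.

G, B, D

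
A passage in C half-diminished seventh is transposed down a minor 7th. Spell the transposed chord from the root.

D F A-flat C

A minor 7th down from C is D, so the new chord is D half-diminished seventh.
Root: D
Minor 3rd (3rd): F
Diminished 5th (5th): A-flat
Minor 7th (7th): C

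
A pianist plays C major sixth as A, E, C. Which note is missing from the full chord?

C major sixth = C, E, G, A. The voicing lacks the 5th (perfect 5th), G.

G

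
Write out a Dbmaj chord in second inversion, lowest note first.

A♭, D♭, F

Dbmaj = D♭–F–A♭; second inversion → fifth (A♭) lowest.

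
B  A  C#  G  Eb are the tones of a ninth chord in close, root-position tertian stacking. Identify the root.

Arranged so that each adjacent pair is a third by letter name: A – C# – Eb – G – B.
The bottom of that stack, A, is the root (this is A dominant ninth flat five).

A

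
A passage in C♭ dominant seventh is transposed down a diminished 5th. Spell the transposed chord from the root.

F, A, C, Eb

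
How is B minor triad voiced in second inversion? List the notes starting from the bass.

B minor triad = B–D–F-sharp; second inversion → fifth (F-sharp) lowest.

F-sharp  B  D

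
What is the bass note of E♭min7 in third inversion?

E♭min7 = Eb–Gb–Bb–Db. Third inversion → seventh in the bass = Db.

Db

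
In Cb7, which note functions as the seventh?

Bbb

Cb7 is built on Cb; its 7th is a minor 7th above the root.
A seventh above C uses the letter B, and the minor 7th above Cb is Bbb.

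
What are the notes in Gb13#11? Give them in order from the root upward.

Gb13#11 is a dominant thirteenth sharp eleven built on G♭.
G♭ — root
B♭ — major 3rd
D♭ — perfect 5th
F♭ — minor 7th
A♭ — major 9th
C — augmented 11th
E♭ — major 13th

G♭  B♭  D♭  F♭  A♭  C  E♭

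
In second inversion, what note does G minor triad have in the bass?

G minor triad in root position is G–B-flat–D.
Second inversion places the fifth in the bass, which is D.

D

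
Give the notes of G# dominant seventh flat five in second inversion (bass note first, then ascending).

D, F#, G#, B#

In root position, G# dominant seventh flat five is G#–B#–D–F#.
Second inversion puts the fifth (D) in the bass.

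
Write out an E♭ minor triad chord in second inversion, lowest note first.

E♭ minor triad = E-flat–G-flat–B-flat; second inversion → fifth (B-flat) lowest.

B-flat E-flat G-flat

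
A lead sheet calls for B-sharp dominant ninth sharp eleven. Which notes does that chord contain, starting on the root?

B-sharp dominant ninth sharp eleven: dominant ninth sharp eleven on B#.
Root: B#
Major 3rd (3rd): D##
Perfect 5th (5th): F##
Minor 7th (7th): A#
Major 9th (9th): C##
Augmented 11th (11th): E##

B#, D##, F##, A#, C##, E##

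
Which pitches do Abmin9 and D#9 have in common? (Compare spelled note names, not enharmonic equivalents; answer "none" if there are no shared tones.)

Abmin9: Ab Cb Eb Gb Bb
D#9: D# F## A# C# E#
Common to both → none.

none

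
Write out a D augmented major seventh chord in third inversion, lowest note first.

D augmented major seventh = D–F-sharp–A-sharp–C-sharp; third inversion → seventh (C-sharp) lowest.

C-sharp – D – F-sharp – A-sharp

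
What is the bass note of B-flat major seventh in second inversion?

B-flat major seventh in root position is Bb–D–F–A.
Second inversion places the fifth in the bass, which is F.

F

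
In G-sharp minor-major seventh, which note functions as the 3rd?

G-sharp minor-major seventh is built on G-sharp; its 3rd is a minor 3rd above the root.
A third above G uses the letter B, and the minor 3rd above G-sharp is B.

B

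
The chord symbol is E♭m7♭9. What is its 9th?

E♭m7♭9 is built on Eb; its 9th is a minor 9th above the root.
A second above E uses the letter F, and the minor 9th above Eb is Fb.

Fb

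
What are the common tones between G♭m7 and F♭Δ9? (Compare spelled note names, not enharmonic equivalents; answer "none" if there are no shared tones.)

Gb, Fb

G♭m7 = Gb, Bbb, Db, Fb.
F♭Δ9 = Fb, Ab, Cb, Eb, Gb.
Shared: Gb, Fb.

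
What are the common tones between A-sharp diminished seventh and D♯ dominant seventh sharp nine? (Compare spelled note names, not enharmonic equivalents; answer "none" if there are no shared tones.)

A-sharp diminished seventh: A-sharp C-sharp E G
D♯ dominant seventh sharp nine: D-sharp F-double-sharp A-sharp C-sharp E-double-sharp
Common to both → A-sharp, C-sharp.

A-sharp – C-sharp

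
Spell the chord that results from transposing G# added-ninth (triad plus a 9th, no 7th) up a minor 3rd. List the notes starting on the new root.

B, D-sharp, F-sharp, C-sharp

A minor 3rd up from G-sharp is B, so the new chord is B added-ninth.
B — root
D-sharp — major 3rd
F-sharp — perfect 5th
C-sharp — major 9th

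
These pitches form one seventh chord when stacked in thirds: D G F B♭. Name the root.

Arranged so that each adjacent pair is a third by letter name: G – B♭ – D – F.
The bottom of that stack, G, is the root (this is G minor seventh).

G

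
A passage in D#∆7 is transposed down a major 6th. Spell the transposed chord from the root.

F# A# C# E#

Transposed root: D# → F# (major 6th down). So we spell F# major seventh:
- root: F#
- major 3rd: A#
- perfect 5th: C#
- major 7th: E#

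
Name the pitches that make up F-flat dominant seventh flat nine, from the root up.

F-flat, A-flat, C-flat, E-double-flat, G-double-flat

F-flat dominant seventh flat nine: dominant seventh flat nine on F-flat.
root → F-flat
3rd (major 3rd) → A-flat
5th (perfect 5th) → C-flat
7th (minor 7th) → E-double-flat
9th (minor 9th) → G-double-flat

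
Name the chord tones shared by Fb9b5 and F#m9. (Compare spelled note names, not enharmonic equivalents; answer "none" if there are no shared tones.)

none

Fb9b5: F♭ A♭ C𝄫 E𝄫 G♭
F#m9: F♯ A C♯ E G♯
Common to both → none.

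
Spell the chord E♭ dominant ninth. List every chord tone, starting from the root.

E♭ dominant ninth: dominant ninth on E♭.
root → E♭
3rd (major 3rd) → G
5th (perfect 5th) → B♭
7th (minor 7th) → D♭
9th (major 9th) → F

E♭ – G – B♭ – D♭ – F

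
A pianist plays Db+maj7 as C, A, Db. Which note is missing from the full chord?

The full Db+maj7 chord is Db, F, A, C.
Comparing with the voicing, the major 3rd (3rd) — F — is absent.

F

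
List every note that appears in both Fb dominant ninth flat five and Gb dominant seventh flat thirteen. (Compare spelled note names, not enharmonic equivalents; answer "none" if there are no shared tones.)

F-flat, E-double-flat, G-flat

Fb dominant ninth flat five = F-flat, A-flat, C-double-flat, E-double-flat, G-flat.
Gb dominant seventh flat thirteen = G-flat, B-flat, D-flat, F-flat, E-double-flat.
Shared: F-flat, E-double-flat, G-flat.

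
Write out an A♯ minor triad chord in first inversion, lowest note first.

C-sharp E-sharp A-sharp

A♯ minor triad = A-sharp–C-sharp–E-sharp; first inversion → third (C-sharp) lowest.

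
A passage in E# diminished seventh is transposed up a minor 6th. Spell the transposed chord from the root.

E# up a minor 6th → C#. New chord: C# diminished seventh.
C# — root
E — minor 3rd
G — diminished 5th
Bb — diminished 7th

C#  E  G  Bb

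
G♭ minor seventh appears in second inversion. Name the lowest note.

Db

G♭ minor seventh in root position is Gb–Bbb–Db–Fb.
Second inversion places the fifth in the bass, which is Db.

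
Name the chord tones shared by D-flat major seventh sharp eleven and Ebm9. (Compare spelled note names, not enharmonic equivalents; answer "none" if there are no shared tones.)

D-flat major seventh sharp eleven: Db F Ab C G
Ebm9: Eb Gb Bb Db F
Common to both → Db, F.

Db – F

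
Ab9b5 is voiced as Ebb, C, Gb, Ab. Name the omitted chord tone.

The full Ab9b5 chord is Ab, C, Ebb, Gb, Bb.
Comparing with the voicing, the major 9th (9th) — Bb — is absent.

Bb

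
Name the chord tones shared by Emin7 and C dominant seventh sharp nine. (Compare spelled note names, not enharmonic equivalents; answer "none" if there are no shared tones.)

Emin7: E G B D
C dominant seventh sharp nine: C E G B♭ D♯
Common to both → E, G.

E, G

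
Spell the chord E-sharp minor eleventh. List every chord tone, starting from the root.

E-sharp minor eleventh is a minor eleventh built on E-sharp.
E-sharp — root
G-sharp — minor 3rd
B-sharp — perfect 5th
D-sharp — minor 7th
F-double-sharp — major 9th
A-sharp — perfect 11th

E-sharp  G-sharp  B-sharp  D-sharp  F-double-sharp  A-sharp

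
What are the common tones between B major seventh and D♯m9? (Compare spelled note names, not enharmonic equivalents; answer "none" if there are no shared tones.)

D♯ F♯ A♯

B major seventh = B, D♯, F♯, A♯.
D♯m9 = D♯, F♯, A♯, C♯, E♯.
Shared: D♯, F♯, A♯.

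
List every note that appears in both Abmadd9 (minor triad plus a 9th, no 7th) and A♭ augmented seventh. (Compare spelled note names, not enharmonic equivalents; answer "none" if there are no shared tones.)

Ab

Abmadd9: Ab Cb Eb Bb
A♭ augmented seventh: Ab C E Gb
Common to both → Ab.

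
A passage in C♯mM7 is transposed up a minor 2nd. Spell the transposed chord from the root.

D – F – A – C#

A minor 2nd up from C# is D, so the new chord is D minor-major seventh.
root → D
3rd (minor 3rd) → F
5th (perfect 5th) → A
7th (major 7th) → C#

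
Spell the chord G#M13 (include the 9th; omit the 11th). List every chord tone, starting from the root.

G♯, B♯, D♯, F𝄪, A♯, E♯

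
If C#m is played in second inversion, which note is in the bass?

C#m = C#–E–G#. Second inversion → fifth in the bass = G#.

G#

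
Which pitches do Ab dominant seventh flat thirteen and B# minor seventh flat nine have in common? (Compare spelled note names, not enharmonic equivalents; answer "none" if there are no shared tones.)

none

Ab dominant seventh flat thirteen: Ab C Eb Gb Fb
B# minor seventh flat nine: B# D# F## A# C#
Common to both → none.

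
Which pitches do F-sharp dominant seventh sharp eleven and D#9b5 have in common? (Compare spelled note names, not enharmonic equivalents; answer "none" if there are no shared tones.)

C#

F-sharp dominant seventh sharp eleven: F# A# C# E B#
D#9b5: D# F## A C# E#
Common to both → C#.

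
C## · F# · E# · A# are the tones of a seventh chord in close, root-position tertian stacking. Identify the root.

F#

Arranged so that each adjacent pair is a third by letter name: F# – A# – C## – E#.
The bottom of that stack, F#, is the root (this is F# augmented major seventh).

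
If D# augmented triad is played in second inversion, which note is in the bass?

A##

D# augmented triad = D#–F##–A##. Second inversion → fifth in the bass = A##.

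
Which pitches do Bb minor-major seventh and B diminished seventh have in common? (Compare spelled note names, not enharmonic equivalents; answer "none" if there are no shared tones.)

F

Bb minor-major seventh: B-flat D-flat F A
B diminished seventh: B D F A-flat
Common to both → F.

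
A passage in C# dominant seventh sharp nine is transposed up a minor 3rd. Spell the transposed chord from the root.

A minor 3rd up from C-sharp is E, so the new chord is E dominant seventh sharp nine.
- root: E
- major 3rd: G-sharp
- perfect 5th: B
- minor 7th: D
- augmented 9th: F-double-sharp

E, G-sharp, B, D, F-double-sharp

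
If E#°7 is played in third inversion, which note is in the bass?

D

E#°7 = E#–G#–B–D. Third inversion → seventh in the bass = D.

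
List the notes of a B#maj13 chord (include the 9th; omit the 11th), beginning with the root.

B#, D##, F##, A##, C##, G##

B#maj13 is a major thirteenth built on B#.
root → B#
3rd (major 3rd) → D##
5th (perfect 5th) → F##
7th (major 7th) → A##
9th (major 9th) → C##
13th (major 13th) → G##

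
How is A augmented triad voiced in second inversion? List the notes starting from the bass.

E-sharp A C-sharp

A augmented triad = A–C-sharp–E-sharp; second inversion → fifth (E-sharp) lowest.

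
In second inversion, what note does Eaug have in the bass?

B#

Eaug in root position is E–G#–B#.
Second inversion places the fifth in the bass, which is B#.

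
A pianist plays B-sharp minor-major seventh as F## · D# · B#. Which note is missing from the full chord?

A##

The full B-sharp minor-major seventh chord is B#, D#, F##, A##.
Comparing with the voicing, the major 7th (7th) — A## — is absent.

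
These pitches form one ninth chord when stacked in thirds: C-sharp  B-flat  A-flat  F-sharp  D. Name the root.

B-flat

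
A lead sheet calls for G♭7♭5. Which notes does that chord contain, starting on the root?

G♭7♭5: dominant seventh flat five on Gb.
- root: Gb
- major 3rd: Bb
- diminished 5th: Dbb
- minor 7th: Fb

Gb  Bb  Dbb  Fb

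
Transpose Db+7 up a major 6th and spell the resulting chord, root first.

Bb D F# Ab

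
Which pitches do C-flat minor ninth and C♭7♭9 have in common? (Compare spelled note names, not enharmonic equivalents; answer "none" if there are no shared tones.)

C-flat minor ninth = C♭, E𝄫, G♭, B𝄫, D♭.
C♭7♭9 = C♭, E♭, G♭, B𝄫, D𝄫.
Shared: C♭, G♭, B𝄫.

C♭ – G♭ – B𝄫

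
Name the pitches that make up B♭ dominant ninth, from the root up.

Bb, D, F, Ab, C

B♭ dominant ninth: dominant ninth on Bb.
Bb — root
D — major 3rd
F — perfect 5th
Ab — minor 7th
C — major 9th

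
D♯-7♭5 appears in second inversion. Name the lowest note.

A

D♯-7♭5 in root position is D♯–F♯–A–C♯.
Second inversion places the fifth in the bass, which is A.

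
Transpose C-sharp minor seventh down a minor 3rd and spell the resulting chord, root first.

A#, C#, E#, G#

C# down a minor 3rd → A#. New chord: A# minor seventh.
Root: A#
Minor 3rd (3rd): C#
Perfect 5th (5th): E#
Minor 7th (7th): G#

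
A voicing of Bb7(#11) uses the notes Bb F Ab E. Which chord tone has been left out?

Bb7(#11) = Bb, D, F, Ab, E. The voicing lacks the 3rd (major 3rd), D.

D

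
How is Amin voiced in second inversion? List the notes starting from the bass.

Amin = A–C–E; second inversion → fifth (E) lowest.

E – A – C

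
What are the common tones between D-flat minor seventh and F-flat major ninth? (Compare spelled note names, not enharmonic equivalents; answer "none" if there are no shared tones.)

D-flat minor seventh: D-flat F-flat A-flat C-flat
F-flat major ninth: F-flat A-flat C-flat E-flat G-flat
Common to both → F-flat, A-flat, C-flat.

F-flat, A-flat, C-flat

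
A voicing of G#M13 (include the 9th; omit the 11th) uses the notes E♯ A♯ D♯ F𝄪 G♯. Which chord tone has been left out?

G#M13 = G♯, B♯, D♯, F𝄪, A♯, E♯. The voicing lacks the 3rd (major 3rd), B♯.

B♯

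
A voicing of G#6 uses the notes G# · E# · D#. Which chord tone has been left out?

B#

G#6 = G#, B#, D#, E#. The voicing lacks the 3rd (major 3rd), B#.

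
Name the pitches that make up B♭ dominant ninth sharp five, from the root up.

Root B-flat, quality dominant ninth sharp five:
B-flat — root
D — major 3rd
F-sharp — augmented 5th
A-flat — minor 7th
C — major 9th

B-flat, D, F-sharp, A-flat, C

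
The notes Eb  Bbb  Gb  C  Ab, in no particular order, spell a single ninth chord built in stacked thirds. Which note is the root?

Arranged so that each adjacent pair is a third by letter name: Ab – C – Eb – Gb – Bbb.
The bottom of that stack, Ab, is the root (this is Ab dominant seventh flat nine).

Ab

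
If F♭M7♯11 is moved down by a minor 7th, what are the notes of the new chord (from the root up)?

Fb down a minor 7th → Gb. New chord: Gb major seventh sharp eleven.
Gb — root
Bb — major 3rd
Db — perfect 5th
F — major 7th
C — augmented 11th

Gb, Bb, Db, F, C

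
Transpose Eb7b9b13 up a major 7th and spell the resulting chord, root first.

Transposed root: E♭ → D (major 7th up). So we spell D dominant seventh flat nine flat thirteen:
root → D
3rd (major 3rd) → F♯
5th (perfect 5th) → A
7th (minor 7th) → C
9th (minor 9th) → E♭
13th (minor 13th) → B♭

D  F♯  A  C  E♭  B♭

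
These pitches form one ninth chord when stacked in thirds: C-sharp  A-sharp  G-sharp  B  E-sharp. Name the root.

A-sharp

Arranged so that each adjacent pair is a third by letter name: A-sharp – C-sharp – E-sharp – G-sharp – B.
The bottom of that stack, A-sharp, is the root (this is A-sharp minor seventh flat nine).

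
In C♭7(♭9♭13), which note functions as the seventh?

Bbb

C♭7(♭9♭13) is built on Cb; its 7th is a minor 7th above the root.
A seventh above C uses the letter B, and the minor 7th above Cb is Bbb.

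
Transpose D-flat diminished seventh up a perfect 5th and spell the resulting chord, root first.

A-flat, C-flat, E-double-flat, G-double-flat

Transposed root: D-flat → A-flat (perfect 5th up). So we spell A-flat diminished seventh:
root → A-flat
3rd (minor 3rd) → C-flat
5th (diminished 5th) → E-double-flat
7th (diminished 7th) → G-double-flat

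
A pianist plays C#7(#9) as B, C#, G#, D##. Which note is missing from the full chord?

E#

The full C#7(#9) chord is C#, E#, G#, B, D##.
Comparing with the voicing, the major 3rd (3rd) — E# — is absent.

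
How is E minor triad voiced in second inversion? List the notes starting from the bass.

In root position, E minor triad is E–G–B.
Second inversion puts the fifth (B) in the bass.

B – E – G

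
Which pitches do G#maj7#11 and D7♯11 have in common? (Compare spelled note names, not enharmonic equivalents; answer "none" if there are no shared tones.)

G#maj7#11 = G#, B#, D#, F##, C##.
D7♯11 = D, F#, A, C, G#.
Shared: G#.

G#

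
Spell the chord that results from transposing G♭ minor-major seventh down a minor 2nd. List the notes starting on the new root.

G-flat down a minor 2nd → F. New chord: F minor-major seventh.
Root: F
Minor 3rd (3rd): A-flat
Perfect 5th (5th): C
Major 7th (7th): E

F  A-flat  C  E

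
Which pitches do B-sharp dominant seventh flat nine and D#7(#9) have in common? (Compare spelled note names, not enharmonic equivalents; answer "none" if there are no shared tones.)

B-sharp dominant seventh flat nine = B#, D##, F##, A#, C#.
D#7(#9) = D#, F##, A#, C#, E##.
Shared: F##, A#, C#.

F##, A#, C#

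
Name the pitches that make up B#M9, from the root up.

B#M9: major ninth on B♯.
Root: B♯
Major 3rd (3rd): D𝄪
Perfect 5th (5th): F𝄪
Major 7th (7th): A𝄪
Major 9th (9th): C𝄪

B♯ – D𝄪 – F𝄪 – A𝄪 – C𝄪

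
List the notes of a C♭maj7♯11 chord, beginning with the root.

Cb, Eb, Gb, Bb, F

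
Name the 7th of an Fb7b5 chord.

E𝄫

Root of Fb7b5 = F♭. The 7th is a minor 7th: F♭ up a minor 7th → E𝄫.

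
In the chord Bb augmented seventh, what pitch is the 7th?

Root of Bb augmented seventh = B-flat. The 7th is a minor 7th: B-flat up a minor 7th → A-flat.

A-flat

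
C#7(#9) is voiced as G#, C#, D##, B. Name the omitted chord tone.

The full C#7(#9) chord is C#, E#, G#, B, D##.
Comparing with the voicing, the major 3rd (3rd) — E# — is absent.

E#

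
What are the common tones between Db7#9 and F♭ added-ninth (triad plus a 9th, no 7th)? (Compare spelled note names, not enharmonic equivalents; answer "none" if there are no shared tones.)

Ab  Cb

Db7#9: Db F Ab Cb E
F♭ added-ninth: Fb Ab Cb Gb
Common to both → Ab, Cb.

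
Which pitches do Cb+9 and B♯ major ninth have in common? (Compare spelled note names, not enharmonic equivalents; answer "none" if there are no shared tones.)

none

Cb+9 = Cb, Eb, G, Bbb, Db.
B♯ major ninth = B#, D##, F##, A##, C##.
Shared: none.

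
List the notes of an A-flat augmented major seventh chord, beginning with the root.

A-flat augmented major seventh is an augmented major seventh built on Ab.
- root: Ab
- major 3rd: C
- augmented 5th: E
- major 7th: G

Ab – C – E – G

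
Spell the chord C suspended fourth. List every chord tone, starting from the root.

C suspended fourth: suspended fourth on C.
Root: C
Perfect 4th (4th): F
Perfect 5th (5th): G

C F G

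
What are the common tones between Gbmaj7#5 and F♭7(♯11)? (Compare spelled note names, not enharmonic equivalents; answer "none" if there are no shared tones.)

Gbmaj7#5 = Gb, Bb, D, F.
F♭7(♯11) = Fb, Ab, Cb, Ebb, Bb.
Shared: Bb.

Bb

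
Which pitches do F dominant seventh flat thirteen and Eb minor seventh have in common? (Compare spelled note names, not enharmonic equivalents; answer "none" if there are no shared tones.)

E-flat D-flat

F dominant seventh flat thirteen = F, A, C, E-flat, D-flat.
Eb minor seventh = E-flat, G-flat, B-flat, D-flat.
Shared: E-flat, D-flat.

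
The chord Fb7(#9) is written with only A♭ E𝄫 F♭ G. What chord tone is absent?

The full Fb7(#9) chord is F♭, A♭, C♭, E𝄫, G.
Comparing with the voicing, the perfect 5th (5th) — C♭ — is absent.

C♭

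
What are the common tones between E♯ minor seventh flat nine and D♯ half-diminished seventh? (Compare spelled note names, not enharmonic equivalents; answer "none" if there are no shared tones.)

E♯ minor seventh flat nine: E-sharp G-sharp B-sharp D-sharp F-sharp
D♯ half-diminished seventh: D-sharp F-sharp A C-sharp
Common to both → D-sharp, F-sharp.

D-sharp, F-sharp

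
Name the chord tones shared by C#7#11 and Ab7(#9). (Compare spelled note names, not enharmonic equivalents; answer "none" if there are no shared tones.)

C#7#11: C# E# G# B F##
Ab7(#9): Ab C Eb Gb B
Common to both → B.

B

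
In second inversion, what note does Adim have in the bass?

Adim in root position is A–C–Eb.
Second inversion places the fifth in the bass, which is Eb.

Eb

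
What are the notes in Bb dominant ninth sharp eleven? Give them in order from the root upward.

Bb dominant ninth sharp eleven is a dominant ninth sharp eleven built on B-flat.
B-flat — root
D — major 3rd
F — perfect 5th
A-flat — minor 7th
C — major 9th
E — augmented 11th

B-flat, D, F, A-flat, C, E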